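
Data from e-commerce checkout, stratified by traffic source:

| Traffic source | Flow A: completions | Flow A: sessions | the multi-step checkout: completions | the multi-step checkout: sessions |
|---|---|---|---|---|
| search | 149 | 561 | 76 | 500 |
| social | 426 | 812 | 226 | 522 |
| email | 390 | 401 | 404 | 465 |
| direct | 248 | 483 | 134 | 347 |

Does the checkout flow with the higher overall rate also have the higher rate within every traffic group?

Search: Flow A 149/561 = 26.6%, the multi-step checkout 76/500 = 15.2% → Flow A
Social: Flow A 426/812 = 52.5%, the multi-step checkout 226/522 = 43.3% → Flow A
Email: Flow A 390/401 = 97.3%, the multi-step checkout 404/465 = 86.9% → Flow A
Direct: Flow A 248/483 = 51.3%, the multi-step checkout 134/347 = 38.6% → Flow A
Overall: Flow A 1213/2257 = 53.7%, the multi-step checkout 840/1834 = 45.8% → Flow A
Flow A wins overall and in every traffic group — no reversal.

Yes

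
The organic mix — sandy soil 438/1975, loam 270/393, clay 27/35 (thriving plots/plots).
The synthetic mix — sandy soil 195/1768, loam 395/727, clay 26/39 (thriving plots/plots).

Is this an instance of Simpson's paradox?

Sandy soil: the organic mix 438/1975 = 22.2%, the synthetic mix 195/1768 = 11.0% → the organic mix
Loam: the organic mix 270/393 = 68.7%, the synthetic mix 395/727 = 54.3% → the organic mix
Clay: the organic mix 27/35 = 77.1%, the synthetic mix 26/39 = 66.7% → the organic mix
Overall: the organic mix 735/2403 = 30.6%, the synthetic mix 616/2534 = 24.3% → the organic mix
The organic mix wins overall and in every soil group — no reversal.

No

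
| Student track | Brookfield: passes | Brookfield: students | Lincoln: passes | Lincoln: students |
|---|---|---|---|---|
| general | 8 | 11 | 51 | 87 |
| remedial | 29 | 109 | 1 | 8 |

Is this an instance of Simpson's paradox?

Yes

General: Brookfield 8/11 = 72.7%, Lincoln 51/87 = 58.6% → Brookfield
Remedial: Brookfield 29/109 = 26.6%, Lincoln 1/8 = 12.5% → Brookfield
Overall: Brookfield 37/120 = 30.8%, Lincoln 52/95 = 54.7% → Lincoln
Brookfield wins each student group but Lincoln wins overall — the comparison reverses. Brookfield's students skew toward remedial, which has a lower base rate.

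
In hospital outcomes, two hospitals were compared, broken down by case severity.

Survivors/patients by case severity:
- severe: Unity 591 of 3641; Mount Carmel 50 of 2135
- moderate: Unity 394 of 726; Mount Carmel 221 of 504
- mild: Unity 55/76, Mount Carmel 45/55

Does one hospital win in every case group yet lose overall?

No

Severe: Unity 591/3641 = 16.2%, Mount Carmel 50/2135 = 2.3% → Unity
Moderate: Unity 394/726 = 54.3%, Mount Carmel 221/504 = 43.8% → Unity
Mild: Unity 55/76 = 72.4%, Mount Carmel 45/55 = 81.8% → Mount Carmel
Overall: Unity 1040/4443 = 23.4%, Mount Carmel 316/2694 = 11.7% → Unity
Neither sweeps: Unity wins 2 of 3 groups, Mount Carmel wins 1. Unity wins overall but not every group — no Simpson reversal.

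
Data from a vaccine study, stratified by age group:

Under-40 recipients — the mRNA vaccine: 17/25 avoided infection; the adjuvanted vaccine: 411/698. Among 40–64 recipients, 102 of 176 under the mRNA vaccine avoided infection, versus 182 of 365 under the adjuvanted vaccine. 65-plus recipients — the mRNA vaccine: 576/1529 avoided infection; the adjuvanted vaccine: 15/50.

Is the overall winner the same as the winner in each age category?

No

Under-40: the mRNA vaccine 17/25 = 68.0%, the adjuvanted vaccine 411/698 = 58.9% → the mRNA vaccine
40–64: the mRNA vaccine 102/176 = 58.0%, the adjuvanted vaccine 182/365 = 49.9% → the mRNA vaccine
65-plus: the mRNA vaccine 576/1529 = 37.7%, the adjuvanted vaccine 15/50 = 30.0% → the mRNA vaccine
Overall: the mRNA vaccine 695/1730 = 40.2%, the adjuvanted vaccine 608/1113 = 54.6% → the adjuvanted vaccine
The mRNA vaccine wins each age group but the adjuvanted vaccine wins overall — the comparison reverses. The mRNA vaccine's recipients skew toward 65-plus, which has a lower base rate.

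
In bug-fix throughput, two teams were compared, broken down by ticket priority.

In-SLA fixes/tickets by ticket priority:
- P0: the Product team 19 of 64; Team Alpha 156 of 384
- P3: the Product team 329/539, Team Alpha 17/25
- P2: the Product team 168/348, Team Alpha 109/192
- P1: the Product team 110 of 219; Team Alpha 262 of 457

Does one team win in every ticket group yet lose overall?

Yes

P0: the Product team 19/64 = 29.7%, Team Alpha 156/384 = 40.6% → Team Alpha
P3: the Product team 329/539 = 61.0%, Team Alpha 17/25 = 68.0% → Team Alpha
P2: the Product team 168/348 = 48.3%, Team Alpha 109/192 = 56.8% → Team Alpha
P1: the Product team 110/219 = 50.2%, Team Alpha 262/457 = 57.3% → Team Alpha
Overall: the Product team 626/1170 = 53.5%, Team Alpha 544/1058 = 51.4% → the Product team
Team Alpha wins each ticket group but the Product team wins overall — the comparison reverses. Team Alpha's tickets skew toward P0, which has a lower base rate.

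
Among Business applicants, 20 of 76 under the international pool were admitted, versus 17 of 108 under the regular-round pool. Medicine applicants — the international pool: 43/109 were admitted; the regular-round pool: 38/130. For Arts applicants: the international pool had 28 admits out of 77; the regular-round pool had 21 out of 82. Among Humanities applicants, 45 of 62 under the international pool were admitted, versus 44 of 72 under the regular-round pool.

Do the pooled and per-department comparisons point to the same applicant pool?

Business: the international pool 20/76 = 26.3%, the regular-round pool 17/108 = 15.7% → the international pool
Medicine: the international pool 43/109 = 39.4%, the regular-round pool 38/130 = 29.2% → the international pool
Arts: the international pool 28/77 = 36.4%, the regular-round pool 21/82 = 25.6% → the international pool
Humanities: the international pool 45/62 = 72.6%, the regular-round pool 44/72 = 61.1% → the international pool
Overall: the international pool 136/324 = 42.0%, the regular-round pool 120/392 = 30.6% → the international pool
The international pool wins overall and in every department group — no reversal.

Yes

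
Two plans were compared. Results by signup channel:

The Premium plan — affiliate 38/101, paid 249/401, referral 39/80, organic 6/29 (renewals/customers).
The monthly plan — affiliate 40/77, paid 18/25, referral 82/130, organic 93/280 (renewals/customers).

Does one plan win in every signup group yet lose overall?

Yes

Affiliate: the Premium plan 38/101 = 37.6%, the monthly plan 40/77 = 51.9% → the monthly plan
Paid: the Premium plan 249/401 = 62.1%, the monthly plan 18/25 = 72.0% → the monthly plan
Referral: the Premium plan 39/80 = 48.8%, the monthly plan 82/130 = 63.1% → the monthly plan
Organic: the Premium plan 6/29 = 20.7%, the monthly plan 93/280 = 33.2% → the monthly plan
Overall: the Premium plan 332/611 = 54.3%, the monthly plan 233/512 = 45.5% → the Premium plan
The monthly plan wins each signup group but the Premium plan wins overall — the comparison reverses. The monthly plan's customers skew toward organic, which has a lower base rate.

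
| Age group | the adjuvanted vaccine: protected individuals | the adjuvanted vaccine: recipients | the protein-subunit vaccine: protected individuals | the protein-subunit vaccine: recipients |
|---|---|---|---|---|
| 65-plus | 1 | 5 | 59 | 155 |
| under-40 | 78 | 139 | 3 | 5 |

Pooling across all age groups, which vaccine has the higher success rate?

65-plus: the adjuvanted vaccine 1/5 = 20.0%, the protein-subunit vaccine 59/155 = 38.1% → the protein-subunit vaccine
Under-40: the adjuvanted vaccine 78/139 = 56.1%, the protein-subunit vaccine 3/5 = 60.0% → the protein-subunit vaccine
Overall: the adjuvanted vaccine 79/144 = 54.9%, the protein-subunit vaccine 62/160 = 38.8% → the adjuvanted vaccine
(The protein-subunit vaccine wins every age group but the adjuvanted vaccine wins overall — the protein-subunit vaccine's recipients skew toward the low-rate 65-plus group.)

the adjuvanted vaccine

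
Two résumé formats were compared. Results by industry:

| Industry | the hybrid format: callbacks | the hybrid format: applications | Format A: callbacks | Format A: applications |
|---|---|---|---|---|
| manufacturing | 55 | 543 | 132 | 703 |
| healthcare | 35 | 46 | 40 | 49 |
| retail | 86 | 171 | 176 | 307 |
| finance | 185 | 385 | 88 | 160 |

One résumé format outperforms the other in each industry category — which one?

Format A

Manufacturing: the hybrid format 55/543 = 10.1%, Format A 132/703 = 18.8% → Format A
Healthcare: the hybrid format 35/46 = 76.1%, Format A 40/49 = 81.6% → Format A
Retail: the hybrid format 86/171 = 50.3%, Format A 176/307 = 57.3% → Format A
Finance: the hybrid format 185/385 = 48.1%, Format A 88/160 = 55.0% → Format A
Format A has the higher rate in all 4 groups.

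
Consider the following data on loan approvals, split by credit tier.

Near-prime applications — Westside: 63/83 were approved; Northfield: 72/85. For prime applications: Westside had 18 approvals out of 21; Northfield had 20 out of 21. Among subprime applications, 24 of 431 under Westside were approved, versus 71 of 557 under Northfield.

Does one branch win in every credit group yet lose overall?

Near-prime: Westside 63/83 = 75.9%, Northfield 72/85 = 84.7% → Northfield
Prime: Westside 18/21 = 85.7%, Northfield 20/21 = 95.2% → Northfield
Subprime: Westside 24/431 = 5.6%, Northfield 71/557 = 12.7% → Northfield
Overall: Westside 105/535 = 19.6%, Northfield 163/663 = 24.6% → Northfield
Northfield wins overall and in every credit group — no reversal.

No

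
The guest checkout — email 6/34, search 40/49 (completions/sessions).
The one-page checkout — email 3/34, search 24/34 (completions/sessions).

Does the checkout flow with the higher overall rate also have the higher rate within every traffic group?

Email: the guest checkout 6/34 = 17.6%, the one-page checkout 3/34 = 8.8% → the guest checkout
Search: the guest checkout 40/49 = 81.6%, the one-page checkout 24/34 = 70.6% → the guest checkout
Overall: the guest checkout 46/83 = 55.4%, the one-page checkout 27/68 = 39.7% → the guest checkout
The guest checkout wins overall and in every traffic group — no reversal.

Yes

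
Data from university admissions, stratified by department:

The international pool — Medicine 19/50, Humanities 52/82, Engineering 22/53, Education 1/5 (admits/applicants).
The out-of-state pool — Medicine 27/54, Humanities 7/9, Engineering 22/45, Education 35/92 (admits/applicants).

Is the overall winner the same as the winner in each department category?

Medicine: the international pool 19/50 = 38.0%, the out-of-state pool 27/54 = 50.0% → the out-of-state pool
Humanities: the international pool 52/82 = 63.4%, the out-of-state pool 7/9 = 77.8% → the out-of-state pool
Engineering: the international pool 22/53 = 41.5%, the out-of-state pool 22/45 = 48.9% → the out-of-state pool
Education: the international pool 1/5 = 20.0%, the out-of-state pool 35/92 = 38.0% → the out-of-state pool
Overall: the international pool 94/190 = 49.5%, the out-of-state pool 91/200 = 45.5% → the international pool
The out-of-state pool wins each department group but the international pool wins overall — the comparison reverses. The out-of-state pool's applicants skew toward Education, which has a lower base rate.

No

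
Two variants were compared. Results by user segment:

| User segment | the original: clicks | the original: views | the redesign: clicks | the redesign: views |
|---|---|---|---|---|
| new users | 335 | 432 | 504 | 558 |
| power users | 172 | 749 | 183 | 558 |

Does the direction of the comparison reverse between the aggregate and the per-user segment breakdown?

New users: the original 335/432 = 77.5%, the redesign 504/558 = 90.3% → the redesign
Power users: the original 172/749 = 23.0%, the redesign 183/558 = 32.8% → the redesign
Overall: the original 507/1181 = 42.9%, the redesign 687/1116 = 61.6% → the redesign
The redesign wins overall and in every user group — no reversal.

No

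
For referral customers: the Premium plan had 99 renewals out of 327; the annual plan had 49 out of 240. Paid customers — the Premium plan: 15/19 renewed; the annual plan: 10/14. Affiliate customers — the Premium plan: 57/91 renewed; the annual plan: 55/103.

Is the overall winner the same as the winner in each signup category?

Yes

Referral: the Premium plan 99/327 = 30.3%, the annual plan 49/240 = 20.4% → the Premium plan
Paid: the Premium plan 15/19 = 78.9%, the annual plan 10/14 = 71.4% → the Premium plan
Affiliate: the Premium plan 57/91 = 62.6%, the annual plan 55/103 = 53.4% → the Premium plan
Overall: the Premium plan 171/437 = 39.1%, the annual plan 114/357 = 31.9% → the Premium plan
The Premium plan wins overall and in every signup group — no reversal.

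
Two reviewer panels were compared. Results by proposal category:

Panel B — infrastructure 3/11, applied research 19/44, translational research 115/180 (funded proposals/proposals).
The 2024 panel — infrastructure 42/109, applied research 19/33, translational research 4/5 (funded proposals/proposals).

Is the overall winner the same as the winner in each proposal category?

Infrastructure: Panel B 3/11 = 27.3%, the 2024 panel 42/109 = 38.5% → the 2024 panel
Applied research: Panel B 19/44 = 43.2%, the 2024 panel 19/33 = 57.6% → the 2024 panel
Translational research: Panel B 115/180 = 63.9%, the 2024 panel 4/5 = 80.0% → the 2024 panel
Overall: Panel B 137/235 = 58.3%, the 2024 panel 65/147 = 44.2% → Panel B
The 2024 panel wins each proposal group but Panel B wins overall — the comparison reverses. The 2024 panel's proposals skew toward infrastructure, which has a lower base rate.

No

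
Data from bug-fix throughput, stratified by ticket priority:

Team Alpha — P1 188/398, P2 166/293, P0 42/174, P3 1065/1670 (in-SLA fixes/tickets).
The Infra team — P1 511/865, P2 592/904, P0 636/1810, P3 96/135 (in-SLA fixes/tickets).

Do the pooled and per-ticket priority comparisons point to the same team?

P1: Team Alpha 188/398 = 47.2%, the Infra team 511/865 = 59.1% → the Infra team
P2: Team Alpha 166/293 = 56.7%, the Infra team 592/904 = 65.5% → the Infra team
P0: Team Alpha 42/174 = 24.1%, the Infra team 636/1810 = 35.1% → the Infra team
P3: Team Alpha 1065/1670 = 63.8%, the Infra team 96/135 = 71.1% → the Infra team
Overall: Team Alpha 1461/2535 = 57.6%, the Infra team 1835/3714 = 49.4% → Team Alpha
The Infra team wins each ticket group but Team Alpha wins overall — the comparison reverses. The Infra team's tickets skew toward P0, which has a lower base rate.

No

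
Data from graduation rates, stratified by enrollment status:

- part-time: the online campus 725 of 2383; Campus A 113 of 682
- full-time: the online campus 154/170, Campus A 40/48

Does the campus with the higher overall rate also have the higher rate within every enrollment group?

Part-time: the online campus 725/2383 = 30.4%, Campus A 113/682 = 16.6% → the online campus
Full-time: the online campus 154/170 = 90.6%, Campus A 40/48 = 83.3% → the online campus
Overall: the online campus 879/2553 = 34.4%, Campus A 153/730 = 21.0% → the online campus
The online campus wins overall and in every enrollment group — no reversal.

Yes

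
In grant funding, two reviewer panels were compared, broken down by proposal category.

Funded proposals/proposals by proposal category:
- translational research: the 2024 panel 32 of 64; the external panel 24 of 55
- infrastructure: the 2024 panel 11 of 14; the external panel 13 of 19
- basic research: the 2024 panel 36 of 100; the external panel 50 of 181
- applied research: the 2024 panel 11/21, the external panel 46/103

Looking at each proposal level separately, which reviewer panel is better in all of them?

the 2024 panel

Translational research: the 2024 panel 32/64 = 50.0%, the external panel 24/55 = 43.6% → the 2024 panel
Infrastructure: the 2024 panel 11/14 = 78.6%, the external panel 13/19 = 68.4% → the 2024 panel
Basic research: the 2024 panel 36/100 = 36.0%, the external panel 50/181 = 27.6% → the 2024 panel
Applied research: the 2024 panel 11/21 = 52.4%, the external panel 46/103 = 44.7% → the 2024 panel
The 2024 panel has the higher rate in all 4 groups.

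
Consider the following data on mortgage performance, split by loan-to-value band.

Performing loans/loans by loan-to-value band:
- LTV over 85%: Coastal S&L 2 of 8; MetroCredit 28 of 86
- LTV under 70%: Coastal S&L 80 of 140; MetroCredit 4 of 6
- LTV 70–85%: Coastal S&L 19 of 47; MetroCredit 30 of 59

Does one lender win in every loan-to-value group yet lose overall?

LTV over 85%: Coastal S&L 2/8 = 25.0%, MetroCredit 28/86 = 32.6% → MetroCredit
LTV under 70%: Coastal S&L 80/140 = 57.1%, MetroCredit 4/6 = 66.7% → MetroCredit
LTV 70–85%: Coastal S&L 19/47 = 40.4%, MetroCredit 30/59 = 50.8% → MetroCredit
Overall: Coastal S&L 101/195 = 51.8%, MetroCredit 62/151 = 41.1% → Coastal S&L
MetroCredit wins each loan-to-value group but Coastal S&L wins overall — the comparison reverses. MetroCredit's loans skew toward LTV over 85%, which has a lower base rate.

Yes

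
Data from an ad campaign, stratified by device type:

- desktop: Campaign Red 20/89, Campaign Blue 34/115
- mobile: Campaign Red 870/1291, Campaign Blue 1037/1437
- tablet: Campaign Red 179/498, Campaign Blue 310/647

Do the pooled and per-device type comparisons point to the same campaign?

Desktop: Campaign Red 20/89 = 22.5%, Campaign Blue 34/115 = 29.6% → Campaign Blue
Mobile: Campaign Red 870/1291 = 67.4%, Campaign Blue 1037/1437 = 72.2% → Campaign Blue
Tablet: Campaign Red 179/498 = 35.9%, Campaign Blue 310/647 = 47.9% → Campaign Blue
Overall: Campaign Red 1069/1878 = 56.9%, Campaign Blue 1381/2199 = 62.8% → Campaign Blue
Campaign Blue wins overall and in every device group — no reversal.

Yes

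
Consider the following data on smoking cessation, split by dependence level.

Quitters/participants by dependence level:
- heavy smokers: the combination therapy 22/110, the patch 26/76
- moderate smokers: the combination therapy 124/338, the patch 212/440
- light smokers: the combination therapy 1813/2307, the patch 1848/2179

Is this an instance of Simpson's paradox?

Heavy smokers: the combination therapy 22/110 = 20.0%, the patch 26/76 = 34.2% → the patch
Moderate smokers: the combination therapy 124/338 = 36.7%, the patch 212/440 = 48.2% → the patch
Light smokers: the combination therapy 1813/2307 = 78.6%, the patch 1848/2179 = 84.8% → the patch
Overall: the combination therapy 1959/2755 = 71.1%, the patch 2086/2695 = 77.4% → the patch
The patch wins overall and in every dependence group — no reversal.

No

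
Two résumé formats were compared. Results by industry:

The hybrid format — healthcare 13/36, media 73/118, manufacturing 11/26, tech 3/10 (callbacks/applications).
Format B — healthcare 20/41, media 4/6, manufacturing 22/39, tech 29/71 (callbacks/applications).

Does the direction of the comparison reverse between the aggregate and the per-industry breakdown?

Yes

Healthcare: the hybrid format 13/36 = 36.1%, Format B 20/41 = 48.8% → Format B
Media: the hybrid format 73/118 = 61.9%, Format B 4/6 = 66.7% → Format B
Manufacturing: the hybrid format 11/26 = 42.3%, Format B 22/39 = 56.4% → Format B
Tech: the hybrid format 3/10 = 30.0%, Format B 29/71 = 40.8% → Format B
Overall: the hybrid format 100/190 = 52.6%, Format B 75/157 = 47.8% → the hybrid format
Format B wins each industry group but the hybrid format wins overall — the comparison reverses. Format B's applications skew toward tech, which has a lower base rate.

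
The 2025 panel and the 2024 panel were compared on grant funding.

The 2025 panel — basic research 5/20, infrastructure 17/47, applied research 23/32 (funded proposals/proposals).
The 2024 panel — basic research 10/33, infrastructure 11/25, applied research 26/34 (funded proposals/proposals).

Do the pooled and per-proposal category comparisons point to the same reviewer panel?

Yes

Basic research: the 2025 panel 5/20 = 25.0%, the 2024 panel 10/33 = 30.3% → the 2024 panel
Infrastructure: the 2025 panel 17/47 = 36.2%, the 2024 panel 11/25 = 44.0% → the 2024 panel
Applied research: the 2025 panel 23/32 = 71.9%, the 2024 panel 26/34 = 76.5% → the 2024 panel
Overall: the 2025 panel 45/99 = 45.5%, the 2024 panel 47/92 = 51.1% → the 2024 panel
The 2024 panel wins overall and in every proposal group — no reversal.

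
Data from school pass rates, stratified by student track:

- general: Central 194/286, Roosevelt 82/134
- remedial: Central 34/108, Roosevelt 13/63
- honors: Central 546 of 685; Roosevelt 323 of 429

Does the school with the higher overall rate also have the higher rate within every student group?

Yes

General: Central 194/286 = 67.8%, Roosevelt 82/134 = 61.2% → Central
Remedial: Central 34/108 = 31.5%, Roosevelt 13/63 = 20.6% → Central
Honors: Central 546/685 = 79.7%, Roosevelt 323/429 = 75.3% → Central
Overall: Central 774/1079 = 71.7%, Roosevelt 418/626 = 66.8% → Central
Central wins overall and in every student group — no reversal.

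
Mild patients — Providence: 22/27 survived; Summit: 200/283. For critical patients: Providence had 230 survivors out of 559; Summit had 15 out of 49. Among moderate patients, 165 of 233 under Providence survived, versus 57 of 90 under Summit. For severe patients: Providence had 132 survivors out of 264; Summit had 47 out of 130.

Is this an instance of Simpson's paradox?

Mild: Providence 22/27 = 81.5%, Summit 200/283 = 70.7% → Providence
Critical: Providence 230/559 = 41.1%, Summit 15/49 = 30.6% → Providence
Moderate: Providence 165/233 = 70.8%, Summit 57/90 = 63.3% → Providence
Severe: Providence 132/264 = 50.0%, Summit 47/130 = 36.2% → Providence
Overall: Providence 549/1083 = 50.7%, Summit 319/552 = 57.8% → Summit
Providence wins each case group but Summit wins overall — the comparison reverses. Providence's patients skew toward critical, which has a lower base rate.

Yes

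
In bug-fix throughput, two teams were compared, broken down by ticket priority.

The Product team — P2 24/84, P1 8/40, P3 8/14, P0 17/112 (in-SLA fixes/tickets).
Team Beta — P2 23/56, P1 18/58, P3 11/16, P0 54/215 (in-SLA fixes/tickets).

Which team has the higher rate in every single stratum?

Team Beta

P2: the Product team 24/84 = 28.6%, Team Beta 23/56 = 41.1% → Team Beta
P1: the Product team 8/40 = 20.0%, Team Beta 18/58 = 31.0% → Team Beta
P3: the Product team 8/14 = 57.1%, Team Beta 11/16 = 68.8% → Team Beta
P0: the Product team 17/112 = 15.2%, Team Beta 54/215 = 25.1% → Team Beta
Team Beta has the higher rate in all 4 groups.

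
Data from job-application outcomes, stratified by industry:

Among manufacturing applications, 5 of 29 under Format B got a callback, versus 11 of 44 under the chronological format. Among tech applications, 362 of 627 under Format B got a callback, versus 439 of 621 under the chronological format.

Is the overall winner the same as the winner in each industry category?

Yes

Manufacturing: Format B 5/29 = 17.2%, the chronological format 11/44 = 25.0% → the chronological format
Tech: Format B 362/627 = 57.7%, the chronological format 439/621 = 70.7% → the chronological format
Overall: Format B 367/656 = 55.9%, the chronological format 450/665 = 67.7% → the chronological format
The chronological format wins overall and in every industry group — no reversal.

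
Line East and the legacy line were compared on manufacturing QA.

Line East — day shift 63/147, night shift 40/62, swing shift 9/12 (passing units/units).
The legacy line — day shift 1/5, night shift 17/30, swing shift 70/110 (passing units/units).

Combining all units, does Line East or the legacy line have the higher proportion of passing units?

the legacy line

Day shift: Line East 63/147 = 42.9%, the legacy line 1/5 = 20.0% → Line East
Night shift: Line East 40/62 = 64.5%, the legacy line 17/30 = 56.7% → Line East
Swing shift: Line East 9/12 = 75.0%, the legacy line 70/110 = 63.6% → Line East
Overall: Line East 112/221 = 50.7%, the legacy line 88/145 = 60.7% → the legacy line
(Line East wins every shift group but the legacy line wins overall — Line East's units skew toward the low-rate day shift group.)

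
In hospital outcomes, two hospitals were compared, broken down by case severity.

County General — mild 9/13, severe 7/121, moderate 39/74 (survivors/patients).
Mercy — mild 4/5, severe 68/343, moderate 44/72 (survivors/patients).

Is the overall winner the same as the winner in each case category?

Yes

Mild: County General 9/13 = 69.2%, Mercy 4/5 = 80.0% → Mercy
Severe: County General 7/121 = 5.8%, Mercy 68/343 = 19.8% → Mercy
Moderate: County General 39/74 = 52.7%, Mercy 44/72 = 61.1% → Mercy
Overall: County General 55/208 = 26.4%, Mercy 116/420 = 27.6% → Mercy
Mercy wins overall and in every case group — no reversal.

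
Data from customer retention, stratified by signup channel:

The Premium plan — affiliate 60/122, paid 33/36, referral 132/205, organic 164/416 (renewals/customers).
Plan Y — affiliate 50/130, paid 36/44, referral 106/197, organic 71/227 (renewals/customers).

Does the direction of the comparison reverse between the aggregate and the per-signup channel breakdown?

No

Affiliate: the Premium plan 60/122 = 49.2%, Plan Y 50/130 = 38.5% → the Premium plan
Paid: the Premium plan 33/36 = 91.7%, Plan Y 36/44 = 81.8% → the Premium plan
Referral: the Premium plan 132/205 = 64.4%, Plan Y 106/197 = 53.8% → the Premium plan
Organic: the Premium plan 164/416 = 39.4%, Plan Y 71/227 = 31.3% → the Premium plan
Overall: the Premium plan 389/779 = 49.9%, Plan Y 263/598 = 44.0% → the Premium plan
The Premium plan wins overall and in every signup group — no reversal.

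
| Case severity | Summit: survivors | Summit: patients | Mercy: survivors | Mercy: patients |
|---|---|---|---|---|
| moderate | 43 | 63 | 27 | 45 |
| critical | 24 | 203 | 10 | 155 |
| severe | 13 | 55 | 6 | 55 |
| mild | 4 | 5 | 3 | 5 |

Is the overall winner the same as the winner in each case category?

Yes

Moderate: Summit 43/63 = 68.3%, Mercy 27/45 = 60.0% → Summit
Critical: Summit 24/203 = 11.8%, Mercy 10/155 = 6.5% → Summit
Severe: Summit 13/55 = 23.6%, Mercy 6/55 = 10.9% → Summit
Mild: Summit 4/5 = 80.0%, Mercy 3/5 = 60.0% → Summit
Overall: Summit 84/326 = 25.8%, Mercy 46/260 = 17.7% → Summit
Summit wins overall and in every case group — no reversal.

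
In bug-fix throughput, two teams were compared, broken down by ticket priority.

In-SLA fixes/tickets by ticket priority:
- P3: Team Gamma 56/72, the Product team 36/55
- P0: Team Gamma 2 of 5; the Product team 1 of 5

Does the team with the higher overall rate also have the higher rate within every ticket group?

P3: Team Gamma 56/72 = 77.8%, the Product team 36/55 = 65.5% → Team Gamma
P0: Team Gamma 2/5 = 40.0%, the Product team 1/5 = 20.0% → Team Gamma
Overall: Team Gamma 58/77 = 75.3%, the Product team 37/60 = 61.7% → Team Gamma
Team Gamma wins overall and in every ticket group — no reversal.

Yes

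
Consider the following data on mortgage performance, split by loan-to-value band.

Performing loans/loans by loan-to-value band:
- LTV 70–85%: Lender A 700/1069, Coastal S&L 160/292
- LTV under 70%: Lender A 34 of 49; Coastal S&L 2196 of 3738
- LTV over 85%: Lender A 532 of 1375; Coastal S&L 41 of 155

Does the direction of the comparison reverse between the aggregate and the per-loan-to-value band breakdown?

LTV 70–85%: Lender A 700/1069 = 65.5%, Coastal S&L 160/292 = 54.8% → Lender A
LTV under 70%: Lender A 34/49 = 69.4%, Coastal S&L 2196/3738 = 58.7% → Lender A
LTV over 85%: Lender A 532/1375 = 38.7%, Coastal S&L 41/155 = 26.5% → Lender A
Overall: Lender A 1266/2493 = 50.8%, Coastal S&L 2397/4185 = 57.3% → Coastal S&L
Lender A wins each loan-to-value group but Coastal S&L wins overall — the comparison reverses. Lender A's loans skew toward LTV over 85%, which has a lower base rate.

Yes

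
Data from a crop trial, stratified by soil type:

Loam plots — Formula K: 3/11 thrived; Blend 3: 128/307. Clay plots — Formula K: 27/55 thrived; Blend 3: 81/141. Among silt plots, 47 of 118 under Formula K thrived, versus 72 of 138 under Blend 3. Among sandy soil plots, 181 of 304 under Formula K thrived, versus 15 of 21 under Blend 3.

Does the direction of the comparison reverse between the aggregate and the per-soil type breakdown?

Yes

Loam: Formula K 3/11 = 27.3%, Blend 3 128/307 = 41.7% → Blend 3
Clay: Formula K 27/55 = 49.1%, Blend 3 81/141 = 57.4% → Blend 3
Silt: Formula K 47/118 = 39.8%, Blend 3 72/138 = 52.2% → Blend 3
Sandy soil: Formula K 181/304 = 59.5%, Blend 3 15/21 = 71.4% → Blend 3
Overall: Formula K 258/488 = 52.9%, Blend 3 296/607 = 48.8% → Formula K
Blend 3 wins each soil group but Formula K wins overall — the comparison reverses. Blend 3's plots skew toward loam, which has a lower base rate.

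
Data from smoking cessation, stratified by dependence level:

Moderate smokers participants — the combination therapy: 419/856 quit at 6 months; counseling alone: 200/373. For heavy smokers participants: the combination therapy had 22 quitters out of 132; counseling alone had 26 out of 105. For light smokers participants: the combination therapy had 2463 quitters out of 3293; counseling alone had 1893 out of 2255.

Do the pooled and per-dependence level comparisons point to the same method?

Moderate smokers: the combination therapy 419/856 = 48.9%, counseling alone 200/373 = 53.6% → counseling alone
Heavy smokers: the combination therapy 22/132 = 16.7%, counseling alone 26/105 = 24.8% → counseling alone
Light smokers: the combination therapy 2463/3293 = 74.8%, counseling alone 1893/2255 = 83.9% → counseling alone
Overall: the combination therapy 2904/4281 = 67.8%, counseling alone 2119/2733 = 77.5% → counseling alone
Counseling alone wins overall and in every dependence group — no reversal.

Yes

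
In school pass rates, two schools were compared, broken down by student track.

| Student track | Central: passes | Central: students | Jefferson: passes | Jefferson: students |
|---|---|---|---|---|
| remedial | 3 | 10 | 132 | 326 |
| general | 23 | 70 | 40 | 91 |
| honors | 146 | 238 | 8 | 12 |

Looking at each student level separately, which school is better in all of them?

Remedial: Central 3/10 = 30.0%, Jefferson 132/326 = 40.5% → Jefferson
General: Central 23/70 = 32.9%, Jefferson 40/91 = 44.0% → Jefferson
Honors: Central 146/238 = 61.3%, Jefferson 8/12 = 66.7% → Jefferson
Jefferson has the higher rate in all 3 groups.

Jefferson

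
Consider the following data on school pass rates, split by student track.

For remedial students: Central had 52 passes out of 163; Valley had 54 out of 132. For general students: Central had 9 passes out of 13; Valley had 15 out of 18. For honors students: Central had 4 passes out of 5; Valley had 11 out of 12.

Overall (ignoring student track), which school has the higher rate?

Valley

Remedial: Central 52/163 = 31.9%, Valley 54/132 = 40.9% → Valley
General: Central 9/13 = 69.2%, Valley 15/18 = 83.3% → Valley
Honors: Central 4/5 = 80.0%, Valley 11/12 = 91.7% → Valley
Overall: Central 65/181 = 35.9%, Valley 80/162 = 49.4% → Valley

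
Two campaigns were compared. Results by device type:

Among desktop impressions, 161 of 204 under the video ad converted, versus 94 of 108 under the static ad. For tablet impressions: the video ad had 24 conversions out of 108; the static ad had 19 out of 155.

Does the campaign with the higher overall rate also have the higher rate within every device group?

Desktop: the video ad 161/204 = 78.9%, the static ad 94/108 = 87.0% → the static ad
Tablet: the video ad 24/108 = 22.2%, the static ad 19/155 = 12.3% → the video ad
Overall: the video ad 185/312 = 59.3%, the static ad 113/263 = 43.0% → the video ad
Neither sweeps: the video ad wins 1 of 2 groups, the static ad wins 1. The video ad wins overall but not every group — no Simpson reversal.

No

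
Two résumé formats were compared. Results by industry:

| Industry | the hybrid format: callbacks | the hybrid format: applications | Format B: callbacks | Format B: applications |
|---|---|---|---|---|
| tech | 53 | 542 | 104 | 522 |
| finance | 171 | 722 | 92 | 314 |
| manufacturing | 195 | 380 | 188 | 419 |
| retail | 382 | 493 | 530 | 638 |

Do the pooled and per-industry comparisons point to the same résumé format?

Tech: the hybrid format 53/542 = 9.8%, Format B 104/522 = 19.9% → Format B
Finance: the hybrid format 171/722 = 23.7%, Format B 92/314 = 29.3% → Format B
Manufacturing: the hybrid format 195/380 = 51.3%, Format B 188/419 = 44.9% → the hybrid format
Retail: the hybrid format 382/493 = 77.5%, Format B 530/638 = 83.1% → Format B
Overall: the hybrid format 801/2137 = 37.5%, Format B 914/1893 = 48.3% → Format B
Neither sweeps: the hybrid format wins 1 of 4 groups, Format B wins 3. Format B wins overall but not every group — no Simpson reversal.

No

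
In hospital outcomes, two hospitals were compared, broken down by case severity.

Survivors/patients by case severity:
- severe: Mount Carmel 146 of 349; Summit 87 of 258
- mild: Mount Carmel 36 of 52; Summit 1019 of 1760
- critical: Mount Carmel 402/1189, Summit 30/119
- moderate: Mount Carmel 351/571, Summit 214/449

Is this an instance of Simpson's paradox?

Yes

Severe: Mount Carmel 146/349 = 41.8%, Summit 87/258 = 33.7% → Mount Carmel
Mild: Mount Carmel 36/52 = 69.2%, Summit 1019/1760 = 57.9% → Mount Carmel
Critical: Mount Carmel 402/1189 = 33.8%, Summit 30/119 = 25.2% → Mount Carmel
Moderate: Mount Carmel 351/571 = 61.5%, Summit 214/449 = 47.7% → Mount Carmel
Overall: Mount Carmel 935/2161 = 43.3%, Summit 1350/2586 = 52.2% → Summit
Mount Carmel wins each case group but Summit wins overall — the comparison reverses. Mount Carmel's patients skew toward critical, which has a lower base rate.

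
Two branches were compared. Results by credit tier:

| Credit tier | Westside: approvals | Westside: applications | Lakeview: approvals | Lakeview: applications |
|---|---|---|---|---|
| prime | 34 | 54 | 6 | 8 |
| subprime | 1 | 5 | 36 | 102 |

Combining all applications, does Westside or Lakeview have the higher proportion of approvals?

Westside

Prime: Westside 34/54 = 63.0%, Lakeview 6/8 = 75.0% → Lakeview
Subprime: Westside 1/5 = 20.0%, Lakeview 36/102 = 35.3% → Lakeview
Overall: Westside 35/59 = 59.3%, Lakeview 42/110 = 38.2% → Westside
(Lakeview wins every credit group but Westside wins overall — Lakeview's applications skew toward the low-rate subprime group.)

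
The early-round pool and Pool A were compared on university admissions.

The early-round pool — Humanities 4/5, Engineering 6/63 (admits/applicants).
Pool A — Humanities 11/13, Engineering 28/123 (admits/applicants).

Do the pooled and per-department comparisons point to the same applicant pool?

Humanities: the early-round pool 4/5 = 80.0%, Pool A 11/13 = 84.6% → Pool A
Engineering: the early-round pool 6/63 = 9.5%, Pool A 28/123 = 22.8% → Pool A
Overall: the early-round pool 10/68 = 14.7%, Pool A 39/136 = 28.7% → Pool A
Pool A wins overall and in every department group — no reversal.

Yes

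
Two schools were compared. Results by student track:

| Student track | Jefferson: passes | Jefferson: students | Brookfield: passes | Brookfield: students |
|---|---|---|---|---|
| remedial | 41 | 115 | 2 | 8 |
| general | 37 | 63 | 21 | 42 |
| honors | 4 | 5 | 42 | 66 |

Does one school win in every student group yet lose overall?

Yes

Remedial: Jefferson 41/115 = 35.7%, Brookfield 2/8 = 25.0% → Jefferson
General: Jefferson 37/63 = 58.7%, Brookfield 21/42 = 50.0% → Jefferson
Honors: Jefferson 4/5 = 80.0%, Brookfield 42/66 = 63.6% → Jefferson
Overall: Jefferson 82/183 = 44.8%, Brookfield 65/116 = 56.0% → Brookfield
Jefferson wins each student group but Brookfield wins overall — the comparison reverses. Jefferson's students skew toward remedial, which has a lower base rate.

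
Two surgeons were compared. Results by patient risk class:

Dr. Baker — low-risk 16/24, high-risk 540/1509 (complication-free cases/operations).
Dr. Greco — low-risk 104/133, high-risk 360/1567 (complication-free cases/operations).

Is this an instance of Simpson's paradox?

Low-risk: Dr. Baker 16/24 = 66.7%, Dr. Greco 104/133 = 78.2% → Dr. Greco
High-risk: Dr. Baker 540/1509 = 35.8%, Dr. Greco 360/1567 = 23.0% → Dr. Baker
Overall: Dr. Baker 556/1533 = 36.3%, Dr. Greco 464/1700 = 27.3% → Dr. Baker
Neither sweeps: Dr. Baker wins 1 of 2 groups, Dr. Greco wins 1. Dr. Baker wins overall but not every group — no Simpson reversal.

No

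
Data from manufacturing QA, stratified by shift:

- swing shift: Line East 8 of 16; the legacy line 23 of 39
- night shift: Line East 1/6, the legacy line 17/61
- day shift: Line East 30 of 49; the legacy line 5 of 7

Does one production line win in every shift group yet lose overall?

Swing shift: Line East 8/16 = 50.0%, the legacy line 23/39 = 59.0% → the legacy line
Night shift: Line East 1/6 = 16.7%, the legacy line 17/61 = 27.9% → the legacy line
Day shift: Line East 30/49 = 61.2%, the legacy line 5/7 = 71.4% → the legacy line
Overall: Line East 39/71 = 54.9%, the legacy line 45/107 = 42.1% → Line East
The legacy line wins each shift group but Line East wins overall — the comparison reverses. The legacy line's units skew toward night shift, which has a lower base rate.

Yes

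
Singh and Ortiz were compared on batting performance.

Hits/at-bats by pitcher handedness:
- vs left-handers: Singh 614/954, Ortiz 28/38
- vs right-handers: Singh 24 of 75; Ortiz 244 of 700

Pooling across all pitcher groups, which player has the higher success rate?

Singh

Vs left-handers: Singh 614/954 = 64.4%, Ortiz 28/38 = 73.7% → Ortiz
Vs right-handers: Singh 24/75 = 32.0%, Ortiz 244/700 = 34.9% → Ortiz
Overall: Singh 638/1029 = 62.0%, Ortiz 272/738 = 36.9% → Singh
(Ortiz wins every pitcher group but Singh wins overall — Ortiz's at-bats skew toward the low-rate vs right-handers group.)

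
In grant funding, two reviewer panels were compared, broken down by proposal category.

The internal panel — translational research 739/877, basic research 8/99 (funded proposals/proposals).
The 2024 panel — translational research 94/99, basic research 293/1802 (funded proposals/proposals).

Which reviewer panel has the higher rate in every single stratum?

Translational research: the internal panel 739/877 = 84.3%, the 2024 panel 94/99 = 94.9% → the 2024 panel
Basic research: the internal panel 8/99 = 8.1%, the 2024 panel 293/1802 = 16.3% → the 2024 panel
The 2024 panel has the higher rate in both groups.

the 2024 panel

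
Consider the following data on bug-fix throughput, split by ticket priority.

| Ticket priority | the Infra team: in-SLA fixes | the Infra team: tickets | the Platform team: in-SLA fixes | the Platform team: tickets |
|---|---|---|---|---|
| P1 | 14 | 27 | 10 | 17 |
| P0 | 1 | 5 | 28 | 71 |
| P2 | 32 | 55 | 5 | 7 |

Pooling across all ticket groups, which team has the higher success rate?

P1: the Infra team 14/27 = 51.9%, the Platform team 10/17 = 58.8% → the Platform team
P0: the Infra team 1/5 = 20.0%, the Platform team 28/71 = 39.4% → the Platform team
P2: the Infra team 32/55 = 58.2%, the Platform team 5/7 = 71.4% → the Platform team
Overall: the Infra team 47/87 = 54.0%, the Platform team 43/95 = 45.3% → the Infra team
(The Platform team wins every ticket group but the Infra team wins overall — the Platform team's tickets skew toward the low-rate P0 group.)

the Infra team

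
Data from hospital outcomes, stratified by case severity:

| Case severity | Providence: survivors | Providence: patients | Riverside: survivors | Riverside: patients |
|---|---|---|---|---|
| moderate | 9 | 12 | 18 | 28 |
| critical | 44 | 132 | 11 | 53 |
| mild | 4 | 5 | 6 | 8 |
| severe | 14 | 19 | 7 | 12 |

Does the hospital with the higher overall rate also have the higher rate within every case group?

Moderate: Providence 9/12 = 75.0%, Riverside 18/28 = 64.3% → Providence
Critical: Providence 44/132 = 33.3%, Riverside 11/53 = 20.8% → Providence
Mild: Providence 4/5 = 80.0%, Riverside 6/8 = 75.0% → Providence
Severe: Providence 14/19 = 73.7%, Riverside 7/12 = 58.3% → Providence
Overall: Providence 71/168 = 42.3%, Riverside 42/101 = 41.6% → Providence
Providence wins overall and in every case group — no reversal.

Yes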